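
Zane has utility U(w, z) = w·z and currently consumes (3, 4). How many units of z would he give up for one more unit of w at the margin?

MU_w = z and MU_z = w.
MRS = MU_w/MU_z = z/w.
At (3, 4): MRS = 4/3.
The indifference curve has slope −4/3 at this bundle.

MRS = 4/3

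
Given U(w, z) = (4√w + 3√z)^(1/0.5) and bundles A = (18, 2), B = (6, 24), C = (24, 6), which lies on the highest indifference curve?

Bundle C

Evaluate utility at each bundle:
U(A) = 450.000.
U(B) = 600.000.
U(C) = 726.000.
Highest utility is C, so C ≻ B ≻ A.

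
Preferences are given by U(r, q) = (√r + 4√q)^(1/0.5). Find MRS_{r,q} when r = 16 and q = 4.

MRS = 0.125

For CES with ρ = 0.5, MRS = (1/4)·√(q/r).
At (16, 4): MRS = 0.125.
So at (16, 4) the consumer would give up 0.125 units of q for one more unit of r.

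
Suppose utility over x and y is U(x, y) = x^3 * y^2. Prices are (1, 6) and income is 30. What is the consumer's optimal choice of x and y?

x* = 18, y* = 2

MU_x = 3·x^2·y^2 and MU_y = 2·x^3·y.
MRS = MU_x/MU_y = (3/2)·y/x.
Tangency: set MRS = p_x/p_y = 1/6.
So (3/2)·y/x = 1/6, i.e. y = (1/9)·x.
Substitute into the budget 1·x + 6·y = 30: (5/3)·x = 30, so x* = 18.
Then y* = (1/9)·18 = 2.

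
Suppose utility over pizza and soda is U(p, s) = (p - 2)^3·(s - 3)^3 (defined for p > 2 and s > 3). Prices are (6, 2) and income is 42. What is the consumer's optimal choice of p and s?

MU_p = 3·(p−2)^2·(s−3)^3, MU_s = 3·(p−2)^3·(s−3)^2.
MRS = (s−3)/(p−2).
Tangency: set MRS = p_p/p_s = 6/2 = 3.
So (s − 3)/(p − 2) = 3, i.e. (s − 3) = 3·(p − 2).
Rewrite the budget in excess-of-subsistence terms: 6·(p − 2) + 2·(s − 3) = 42 − 6·2 − 2·3 = 24.
Substituting, 12·(p − 2) = 24, so p − 2 = 2 and p* = 4.
Then s − 3 = 3·2 = 6, so s* = 9.

p* = 4, s* = 9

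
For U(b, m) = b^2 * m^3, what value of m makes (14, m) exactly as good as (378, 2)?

m = 18

U(378, 2) = 1143072.
Set U(14, m) = 1143072 and solve.
With b = 14: 14^2 = 196, so m^3 = 1143072/196 = 5832; taking the cube root, m = 18.
Check: U(14, 18) = 1143072.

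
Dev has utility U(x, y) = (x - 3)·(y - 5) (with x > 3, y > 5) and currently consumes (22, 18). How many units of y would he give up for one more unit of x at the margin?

MU_x = (y−5), MU_y = (x−3).
MRS = (y−5)/(x−3).
At (22, 18): MRS = 13/19.
So at (22, 18) the consumer would give up 13/19 units of y for one more unit of x.

MRS = 13/19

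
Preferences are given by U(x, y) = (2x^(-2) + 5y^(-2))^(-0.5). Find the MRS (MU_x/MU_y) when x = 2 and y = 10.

For CES with ρ = -2, MRS = (2/5)·(y/x)^3.
At (2, 10): MRS = 50.
So at (2, 10) the consumer would give up 50 units of y for one more unit of x.

MRS = 50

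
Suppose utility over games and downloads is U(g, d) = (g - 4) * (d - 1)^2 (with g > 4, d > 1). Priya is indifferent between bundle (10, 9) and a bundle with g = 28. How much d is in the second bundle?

d = 5

U(10, 9) = 384.
Set U(28, d) = 384 and solve.
With g = 28: (28 − 4) = 24, so (d − 1)^2 = 384/24 = 16.
Taking the square root (with d > 1): d − 1 = 4, so d = 5.
Check: U(28, 5) = 384.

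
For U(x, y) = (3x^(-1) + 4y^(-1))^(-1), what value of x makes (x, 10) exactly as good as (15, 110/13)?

U depends on (x, y) only through S = 3x^(-1) + 4y^(-1), so equal utility means equal S. At (15, 110/13): S = 37/55.
With y = 10: 4·10^(-1) = 0.4, so 3x^(-1) = 37/55 − 0.4 = 3/11, i.e. x^(-1) = 1/11.
Hence x = 1/(1/11) = 11.
Check: U(11, 10) = 1.4865.

x = 11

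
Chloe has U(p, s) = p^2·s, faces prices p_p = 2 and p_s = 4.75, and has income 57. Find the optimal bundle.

p* = 19, s* = 4

MU_p = 2·p·s and MU_s = p^2.
MRS = MU_p/MU_s = (2/1)·s/p.
Tangency: set MRS = p_p/p_s = 2/4.75 = 8/19.
So (2/1)·s/p = 8/19, i.e. s = (4/19)·p.
Substitute into the budget 2·p + 4.75·s = 57: 3·p = 57, so p* = 19.
Then s* = (4/19)·19 = 4.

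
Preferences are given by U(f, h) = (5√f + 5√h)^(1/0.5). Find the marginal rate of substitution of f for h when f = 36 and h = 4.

MRS = 1/3

For CES with ρ = 0.5, MRS = √(h/f).
At (36, 4): MRS = 1/3.
So at (36, 4) the consumer would give up 1/3 units of h for one more unit of f.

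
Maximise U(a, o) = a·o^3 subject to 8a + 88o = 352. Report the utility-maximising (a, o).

a* = 11, o* = 3

MU_a = o^3 and MU_o = 3·a·o^2.
MRS = MU_a/MU_o = (1/3)·o/a.
Tangency: set MRS = p_a/p_o = 8/88 = 1/11.
So (1/3)·o/a = 1/11, i.e. o = (3/11)·a.
Substitute into the budget 8·a + 88·o = 352: 32·a = 352, so a* = 11.
Then o* = (3/11)·11 = 3.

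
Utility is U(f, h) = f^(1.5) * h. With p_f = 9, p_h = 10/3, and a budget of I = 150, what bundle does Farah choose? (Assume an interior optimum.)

f* = 10, h* = 18

MU_f = 1.5·√f·h and MU_h = f^(1.5).
MRS = MU_f/MU_h = (1.5)·h/f.
Tangency: set MRS = p_f/p_h = 9/(10/3) = 2.7.
So (1.5)·h/f = 2.7, i.e. h = 1.8·f.
Substitute into the budget 9·f + (10/3)·h = 150: 15·f = 150, so f* = 10.
Then h* = 1.8·10 = 18.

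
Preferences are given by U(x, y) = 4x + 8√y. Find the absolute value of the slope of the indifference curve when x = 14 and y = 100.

MRS = 10

MU_x = 4, MU_y = 8/(2√y).
MRS = 4 ÷ (8/(2√y)).
At (14, 100): MRS = 10.
That is, one extra unit of x is worth 10 units of y at the margin.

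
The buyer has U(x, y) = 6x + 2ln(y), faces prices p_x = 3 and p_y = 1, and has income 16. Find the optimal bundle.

x* = 5, y* = 1

MU_x = 6, MU_y = 2/y.
MRS = 6 ÷ (2/y).
Tangency: set MRS = p_x/p_y = 3/1 = 3.
MRS depends only on y: 3·y = 3 ⇒ y* = 3/3 = 1.
From the budget, 3·x = 16 − 1·1 = 15, so x* = 5.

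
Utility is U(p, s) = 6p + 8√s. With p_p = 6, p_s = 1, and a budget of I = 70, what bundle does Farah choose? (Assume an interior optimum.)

p* = 9, s* = 16

MU_p = 6, MU_s = 8/(2√s).
MRS = 6 ÷ (8/(2√s)).
Tangency: set MRS = p_p/p_s = 6/1 = 6.
MRS depends only on s: 1.5·√s = 6 ⇒ √s = 6/1.5 = 4 ⇒ s* = 16.
From the budget, 6·p = 70 − 1·16 = 54, so p* = 9.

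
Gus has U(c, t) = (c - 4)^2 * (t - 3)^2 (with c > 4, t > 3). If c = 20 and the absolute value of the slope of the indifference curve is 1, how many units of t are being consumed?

MU_c = 2·(c−4)·(t−3)^2, MU_t = 2·(c−4)^2·(t−3).
MRS = (t−3)/(c−4).
Substitute c = 20: MRS = (t − 3)/16. Setting this equal to 1 gives t − 3 = 1·16 = 16, so t = 19.

t = 19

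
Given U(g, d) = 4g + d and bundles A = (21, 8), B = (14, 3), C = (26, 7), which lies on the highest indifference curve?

Bundle C

Evaluate utility at each bundle:
U(A) = 92.
U(B) = 59.
U(C) = 111.
Highest utility is C, so C ≻ A ≻ B.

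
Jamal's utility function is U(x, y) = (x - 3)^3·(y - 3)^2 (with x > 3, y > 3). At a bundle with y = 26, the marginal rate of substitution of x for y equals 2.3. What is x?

MU_x = 3·(x−3)^2·(y−3)^2, MU_y = 2·(x−3)^3·(y−3).
MRS = (3/2)·(y−3)/(x−3).
Substitute y = 26: MRS = 34.5/(x − 3). Setting this equal to 2.3 gives x − 3 = 34.5/2.3 = 15, so x = 18.

x = 18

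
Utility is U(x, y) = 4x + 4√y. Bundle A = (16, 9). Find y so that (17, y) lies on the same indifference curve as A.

U(16, 9) = 76.
Set U(17, y) = 76 and solve.
With x = 17: 4√y = 76 − 4·17 = 8, so √y = 2 and y = 4.
Check: U(17, 4) = 76.

y = 4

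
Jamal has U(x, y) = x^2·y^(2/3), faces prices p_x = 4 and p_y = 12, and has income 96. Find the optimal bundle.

x* = 18, y* = 2

MU_x = 2·x·y^(2/3) and MU_y = 2/3·x^2·y^(-1/3).
MRS = MU_x/MU_y = (3)·y/x.
Tangency: set MRS = p_x/p_y = 4/12 = 1/3.
So (3)·y/x = 1/3, i.e. y = (1/9)·x.
Substitute into the budget 4·x + 12·y = 96: (16/3)·x = 96, so x* = 18.
Then y* = (1/9)·18 = 2.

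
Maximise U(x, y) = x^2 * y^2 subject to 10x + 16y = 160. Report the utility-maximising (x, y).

x* = 8, y* = 5

MU_x = 2·x·y^2 and MU_y = 2·x^2·y.
MRS = MU_x/MU_y = y/x.
Tangency: set MRS = p_x/p_y = 10/16 = 0.625.
So y/x = 0.625, i.e. y = 0.625·x.
Substitute into the budget 10·x + 16·y = 160: 20·x = 160, so x* = 8.
Then y* = 0.625·8 = 5.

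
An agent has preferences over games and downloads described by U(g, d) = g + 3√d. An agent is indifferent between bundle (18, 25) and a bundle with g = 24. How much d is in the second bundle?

U(18, 25) = 33.
Set U(24, d) = 33 and solve.
With g = 24: 3√d = 33 − 24 = 9, so √d = 3 and d = 9.
Check: U(24, 9) = 33.

d = 9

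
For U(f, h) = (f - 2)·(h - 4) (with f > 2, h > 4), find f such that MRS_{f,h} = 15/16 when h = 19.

f = 18

MU_f = (h−4), MU_h = (f−2).
MRS = (h−4)/(f−2).
Substitute h = 19: MRS = 15/(f − 2). Setting this equal to 15/16 gives f − 2 = 15/(15/16) = 16, so f = 18.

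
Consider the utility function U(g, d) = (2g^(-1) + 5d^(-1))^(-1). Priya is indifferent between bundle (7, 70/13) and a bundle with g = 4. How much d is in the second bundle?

U depends on (g, d) only through S = 2g^(-1) + 5d^(-1), so equal utility means equal S. At (7, 70/13): S = 17/14.
With g = 4: 2·4^(-1) = 0.5, so 5d^(-1) = 17/14 − 0.5 = 5/7, i.e. d^(-1) = 1/7.
Hence d = 1/(1/7) = 7.
Check: U(4, 7) = 0.8235.

d = 7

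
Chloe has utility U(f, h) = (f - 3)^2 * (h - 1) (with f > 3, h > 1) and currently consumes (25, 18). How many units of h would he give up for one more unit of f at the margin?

MU_f = 2·(f−3)·(h−1), MU_h = (f−3)^2.
MRS = (2/1)·(h−1)/(f−3).
At (25, 18): MRS = 17/11.
That is, one extra unit of f is worth 17/11 units of h at the margin.

MRS = 17/11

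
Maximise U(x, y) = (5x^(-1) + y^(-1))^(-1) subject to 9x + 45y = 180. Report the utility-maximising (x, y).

x* = 10, y* = 2

For CES with ρ = -1, MRS = (5/1)·(y/x)^2.
Tangency: set MRS = p_x/p_y = 9/45 = 0.2.
So (y/x)^2 = 1/25; taking the square root, y/x = 0.2, i.e. y = 0.2·x.
Substitute into the budget 9·x + 45·y = 180: 18·x = 180, so x* = 10 and y* = 0.2·10 = 2.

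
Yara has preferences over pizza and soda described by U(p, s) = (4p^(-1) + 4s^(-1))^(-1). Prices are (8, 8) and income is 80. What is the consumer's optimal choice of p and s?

p* = 5, s* = 5

For CES with ρ = -1, MRS = (s/p)^2.
Tangency: set MRS = p_p/p_s = 8/8 = 1.
So (s/p)^2 = 1; taking the square root, s/p = 1, i.e. s = p.
Substitute into the budget 8·p + 8·s = 80: 16·p = 80, so p* = 5 and s* = 5.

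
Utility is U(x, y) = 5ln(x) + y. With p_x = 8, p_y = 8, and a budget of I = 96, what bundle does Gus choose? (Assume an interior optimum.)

MU_x = 5/x, MU_y = 1.
MRS = 5/x ÷ 1.
Tangency: set MRS = p_x/p_y = 8/8 = 1.
MRS depends only on x: 5/x = 1 ⇒ x* = 5/1 = 5.
From the budget, 8·y = 96 − 8·5 = 56, so y* = 7.

x* = 5, y* = 7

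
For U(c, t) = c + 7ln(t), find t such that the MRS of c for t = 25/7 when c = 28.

MU_c = 1, MU_t = 7/t.
MRS = 1 ÷ (7/t).
MRS depends only on t: (1/7)·t = 25/7 ⇒ t = (25/7)/(1/7) = 25.

t = 25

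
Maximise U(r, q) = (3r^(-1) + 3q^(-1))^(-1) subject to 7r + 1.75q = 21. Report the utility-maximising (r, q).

r* = 2, q* = 4

For CES with ρ = -1, MRS = (q/r)^2.
Tangency: set MRS = p_r/p_q = 7/1.75 = 4.
So (q/r)^2 = 4; taking the square root, q/r = 2, i.e. q = 2·r.
Substitute into the budget 7·r + 1.75·q = 21: 10.5·r = 21, so r* = 2 and q* = 2·2 = 4.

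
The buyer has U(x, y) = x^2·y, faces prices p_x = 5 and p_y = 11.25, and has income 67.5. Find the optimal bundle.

x* = 9, y* = 2

MU_x = 2·x·y and MU_y = x^2.
MRS = MU_x/MU_y = (2/1)·y/x.
Tangency: set MRS = p_x/p_y = 5/11.25 = 4/9.
So (2/1)·y/x = 4/9, i.e. y = (2/9)·x.
Substitute into the budget 5·x + 11.25·y = 67.5: 7.5·x = 67.5, so x* = 9.
Then y* = (2/9)·9 = 2.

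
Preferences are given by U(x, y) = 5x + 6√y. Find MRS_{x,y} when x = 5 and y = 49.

MU_x = 5, MU_y = 6/(2√y).
MRS = 5 ÷ (6/(2√y)).
At (5, 49): MRS = 35/3.
The indifference curve has slope −35/3 at this bundle.

MRS = 35/3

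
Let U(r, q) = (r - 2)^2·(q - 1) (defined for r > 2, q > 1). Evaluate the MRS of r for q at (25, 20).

MRS = 38/23

MU_r = 2·(r−2)·(q−1), MU_q = (r−2)^2.
MRS = (2/1)·(q−1)/(r−2).
At (25, 20): MRS = 38/23.
The indifference curve has slope −38/23 at this bundle.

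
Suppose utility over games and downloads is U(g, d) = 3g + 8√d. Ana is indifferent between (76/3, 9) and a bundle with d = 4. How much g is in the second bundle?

U(76/3, 9) = 100.
Set U(g, 4) = 100 and solve.
With d = 4: √4 = 2, so 3g = 100 − 8·2 = 84 and g = 28.
Check: U(28, 4) = 100.

g = 28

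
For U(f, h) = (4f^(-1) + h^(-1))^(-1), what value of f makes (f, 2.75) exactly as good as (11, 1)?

f = 4

U depends on (f, h) only through S = 4f^(-1) + h^(-1), so equal utility means equal S. At (11, 1): S = 15/11.
With h = 2.75: 2.75^(-1) = 4/11, so 4f^(-1) = 15/11 − 4/11 = 1, i.e. f^(-1) = 0.25.
Hence f = 1/0.25 = 4.
Check: U(4, 2.75) = 0.7333.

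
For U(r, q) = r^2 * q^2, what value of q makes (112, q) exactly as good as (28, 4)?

q = 1

U(28, 4) = 12544.
Set U(112, q) = 12544 and solve.
With r = 112: 112^2 = 12544, so q^2 = 12544/12544 = 1; taking the square root, q = 1.
Check: U(112, 1) = 12544.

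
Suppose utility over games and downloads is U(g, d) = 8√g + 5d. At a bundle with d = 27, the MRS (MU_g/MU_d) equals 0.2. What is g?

g = 16

MU_g = 8/(2√g), MU_d = 5.
MRS = 8/(2√g) ÷ 5.
MRS depends only on g: 0.8/√g = 0.2 ⇒ √g = 0.8/0.2 = 4 ⇒ g = 16.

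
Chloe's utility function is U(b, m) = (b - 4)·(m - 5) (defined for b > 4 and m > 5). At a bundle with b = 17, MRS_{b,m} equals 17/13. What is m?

m = 22

MU_b = (m−5), MU_m = (b−4).
MRS = (m−5)/(b−4).
Substitute b = 17: MRS = (m − 5)/13. Setting this equal to 17/13 gives m − 5 = (17/13)·13 = 17, so m = 22.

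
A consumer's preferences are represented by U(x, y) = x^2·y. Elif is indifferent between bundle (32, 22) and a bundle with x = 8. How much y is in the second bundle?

y = 352

U(32, 22) = 22528.
Set U(8, y) = 22528 and solve.
With x = 8: 8^2 = 64, so y = 22528/64 = 352.
Check: U(8, 352) = 22528.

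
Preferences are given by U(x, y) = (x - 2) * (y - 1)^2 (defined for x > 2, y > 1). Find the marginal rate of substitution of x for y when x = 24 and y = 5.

MRS = 1/11

MU_x = (y−1)^2, MU_y = 2·(x−2)·(y−1).
MRS = (1/2)·(y−1)/(x−2).
At (24, 5): MRS = 1/11.
That is, one extra unit of x is worth 1/11 units of y at the margin.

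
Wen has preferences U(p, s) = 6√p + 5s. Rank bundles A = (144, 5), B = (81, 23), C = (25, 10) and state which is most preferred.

Evaluate utility at each bundle:
U(A) = 97.000.
U(B) = 169.000.
U(C) = 80.000.
Highest utility is B, so B ≻ A ≻ C.

Bundle B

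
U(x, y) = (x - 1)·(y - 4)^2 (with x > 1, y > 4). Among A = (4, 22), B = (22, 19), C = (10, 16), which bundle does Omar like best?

Bundle B

Evaluate utility at each bundle:
U(A) = 972.
U(B) = 4725.
U(C) = 1296.
Highest utility is B, so B ≻ C ≻ A.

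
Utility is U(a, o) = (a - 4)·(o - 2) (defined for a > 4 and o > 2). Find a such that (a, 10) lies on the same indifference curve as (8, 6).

a = 6

U(8, 6) = 16.
Set U(a, 10) = 16 and solve.
With o = 10: (10 − 2) = 8, so (a − 4) = 16/8 = 2.
So a = 4 + 2 = 6.
Check: U(6, 10) = 16.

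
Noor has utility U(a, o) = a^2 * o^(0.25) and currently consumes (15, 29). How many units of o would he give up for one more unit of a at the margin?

MRS = 232/15

MU_a = 2·a·o^(0.25) and MU_o = 0.25·a^2·o^(-0.75).
MRS = MU_a/MU_o = (8)·o/a.
At (15, 29): MRS = 232/15.
The indifference curve has slope −232/15 at this bundle.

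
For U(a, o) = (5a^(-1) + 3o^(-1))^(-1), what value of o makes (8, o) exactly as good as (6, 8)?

o = 36/7

U depends on (a, o) only through S = 5a^(-1) + 3o^(-1), so equal utility means equal S. At (6, 8): S = 29/24.
With a = 8: 5·8^(-1) = 0.625, so 3o^(-1) = 29/24 − 0.625 = 7/12, i.e. o^(-1) = 7/36.
Hence o = 1/(7/36) = 36/7.
Check: U(8, 36/7) = 0.8276.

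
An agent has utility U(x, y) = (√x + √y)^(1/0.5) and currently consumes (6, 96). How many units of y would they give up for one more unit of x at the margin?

For CES with ρ = 0.5, MRS = √(y/x).
At (6, 96): MRS = 4.
So at (6, 96) the consumer would give up 4 units of y for one more unit of x.

MRS = 4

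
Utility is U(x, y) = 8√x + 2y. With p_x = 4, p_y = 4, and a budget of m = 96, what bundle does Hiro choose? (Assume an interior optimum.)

x* = 4, y* = 20

MU_x = 8/(2√x), MU_y = 2.
MRS = 8/(2√x) ÷ 2.
Tangency: set MRS = p_x/p_y = 4/4 = 1.
MRS depends only on x: 2/√x = 1 ⇒ √x = 2/1 = 2 ⇒ x* = 4.
From the budget, 4·y = 96 − 4·4 = 80, so y* = 20.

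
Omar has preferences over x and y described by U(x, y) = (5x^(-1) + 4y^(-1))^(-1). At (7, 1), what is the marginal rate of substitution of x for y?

MRS = 5/196

For CES with ρ = -1, MRS = (5/4)·(y/x)^2.
At (7, 1): MRS = 5/196.
The indifference curve has slope −5/196 at this bundle.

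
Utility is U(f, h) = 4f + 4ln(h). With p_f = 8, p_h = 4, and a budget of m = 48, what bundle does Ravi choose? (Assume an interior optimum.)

f* = 5, h* = 2

MU_f = 4, MU_h = 4/h.
MRS = 4 ÷ (4/h).
Tangency: set MRS = p_f/p_h = 8/4 = 2.
MRS depends only on h: h = 2 ⇒ h* = 2.
From the budget, 8·f = 48 − 4·2 = 40, so f* = 5.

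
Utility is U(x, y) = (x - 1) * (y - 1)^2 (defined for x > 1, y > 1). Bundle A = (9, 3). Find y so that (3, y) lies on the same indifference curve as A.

U(9, 3) = 32.
Set U(3, y) = 32 and solve.
With x = 3: (3 − 1) = 2, so (y − 1)^2 = 32/2 = 16.
Taking the square root (with y > 1): y − 1 = 4, so y = 5.
Check: U(3, 5) = 32.

y = 5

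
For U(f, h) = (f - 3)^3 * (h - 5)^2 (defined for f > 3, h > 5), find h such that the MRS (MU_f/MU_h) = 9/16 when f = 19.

h = 11

MU_f = 3·(f−3)^2·(h−5)^2, MU_h = 2·(f−3)^3·(h−5).
MRS = (3/2)·(h−5)/(f−3).
Substitute f = 19: MRS = (h − 5)/(32/3). Setting this equal to 9/16 gives h − 5 = (9/16)·(32/3) = 6, so h = 11.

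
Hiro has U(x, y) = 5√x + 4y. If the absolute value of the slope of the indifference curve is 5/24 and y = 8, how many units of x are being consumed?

MU_x = 5/(2√x), MU_y = 4.
MRS = 5/(2√x) ÷ 4.
MRS depends only on x: 0.625/√x = 5/24 ⇒ √x = 0.625/(5/24) = 3 ⇒ x = 9.

x = 9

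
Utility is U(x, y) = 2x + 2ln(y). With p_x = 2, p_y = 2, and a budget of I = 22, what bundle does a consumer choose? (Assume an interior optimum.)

MU_x = 2, MU_y = 2/y.
MRS = 2 ÷ (2/y).
Tangency: set MRS = p_x/p_y = 2/2 = 1.
MRS depends only on y: y = 1 ⇒ y* = 1.
From the budget, 2·x = 22 − 2·1 = 20, so x* = 10.

x* = 10, y* = 1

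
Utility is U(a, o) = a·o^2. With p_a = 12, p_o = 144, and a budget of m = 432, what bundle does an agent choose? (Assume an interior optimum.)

a* = 12, o* = 2

MU_a = o^2 and MU_o = 2·a·o.
MRS = MU_a/MU_o = (1/2)·o/a.
Tangency: set MRS = p_a/p_o = 12/144 = 1/12.
So (1/2)·o/a = 1/12, i.e. o = (1/6)·a.
Substitute into the budget 12·a + 144·o = 432: 36·a = 432, so a* = 12.
Then o* = (1/6)·12 = 2.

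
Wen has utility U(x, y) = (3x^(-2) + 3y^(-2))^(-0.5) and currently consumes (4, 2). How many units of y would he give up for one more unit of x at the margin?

For CES with ρ = -2, MRS = (y/x)^3.
At (4, 2): MRS = 0.125.
That is, one extra unit of x is worth 0.125 units of y at the margin.

MRS = 0.125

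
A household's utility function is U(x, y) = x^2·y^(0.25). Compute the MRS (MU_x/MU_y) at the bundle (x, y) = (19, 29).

MU_x = 2·x·y^(0.25) and MU_y = 0.25·x^2·y^(-0.75).
MRS = MU_x/MU_y = (8)·y/x.
At (19, 29): MRS = 232/19.
That is, one extra unit of x is worth 232/19 units of y at the margin.

MRS = 232/19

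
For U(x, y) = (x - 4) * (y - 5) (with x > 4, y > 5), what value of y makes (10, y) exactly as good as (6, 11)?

U(6, 11) = 12.
Set U(10, y) = 12 and solve.
With x = 10: (10 − 4) = 6, so (y − 5) = 12/6 = 2.
So y = 5 + 2 = 7.
Check: U(10, 7) = 12.

y = 7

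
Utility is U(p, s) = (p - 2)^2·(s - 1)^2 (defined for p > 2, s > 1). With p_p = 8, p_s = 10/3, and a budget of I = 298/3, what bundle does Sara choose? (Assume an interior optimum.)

p* = 7, s* = 13

MU_p = 2·(p−2)·(s−1)^2, MU_s = 2·(p−2)^2·(s−1).
MRS = (s−1)/(p−2).
Tangency: set MRS = p_p/p_s = 8/(10/3) = 2.4.
So (s − 1)/(p − 2) = 2.4, i.e. (s − 1) = 2.4·(p − 2).
Rewrite the budget in excess-of-subsistence terms: 8·(p − 2) + (10/3)·(s − 1) = 298/3 − 8·2 − (10/3)·1 = 80.
Substituting, 16·(p − 2) = 80, so p − 2 = 5 and p* = 7.
Then s − 1 = 2.4·5 = 12, so s* = 13.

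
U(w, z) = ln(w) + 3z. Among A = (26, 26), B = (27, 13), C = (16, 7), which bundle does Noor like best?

Evaluate utility at each bundle:
U(A) = 81.258.
U(B) = 42.296.
U(C) = 23.773.
Highest utility is A, so A ≻ B ≻ C.

Bundle A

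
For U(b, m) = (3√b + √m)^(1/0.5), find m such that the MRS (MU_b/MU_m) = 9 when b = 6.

For CES with ρ = 0.5, MRS = (3/1)·√(m/b).
Setting (3/1)·√(m/6) = 9 gives √(m/6) = 3, so m/6 = 9 and m = 54.

m = 54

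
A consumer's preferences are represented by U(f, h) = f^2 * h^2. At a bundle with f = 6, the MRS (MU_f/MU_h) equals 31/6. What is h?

MU_f = 2·f·h^2 and MU_h = 2·f^2·h.
MRS = MU_f/MU_h = h/f.
Substitute f = 6: MRS = h/6. Setting h/6 = 31/6 gives h = (31/6)·6 = 31.

h = 31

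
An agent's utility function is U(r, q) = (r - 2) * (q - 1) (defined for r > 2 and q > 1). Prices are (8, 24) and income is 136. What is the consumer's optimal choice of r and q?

r* = 8, q* = 3

MU_r = (q−1), MU_q = (r−2).
MRS = (q−1)/(r−2).
Tangency: set MRS = p_r/p_q = 8/24 = 1/3.
So (q − 1)/(r − 2) = 1/3, i.e. (q − 1) = (1/3)·(r − 2).
Rewrite the budget in excess-of-subsistence terms: 8·(r − 2) + 24·(q − 1) = 136 − 8·2 − 24·1 = 96.
Substituting, 16·(r − 2) = 96, so r − 2 = 6 and r* = 8.
Then q − 1 = (1/3)·6 = 2, so q* = 3.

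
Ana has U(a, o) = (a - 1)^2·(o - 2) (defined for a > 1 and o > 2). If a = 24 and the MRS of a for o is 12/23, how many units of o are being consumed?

MU_a = 2·(a−1)·(o−2), MU_o = (a−1)^2.
MRS = (2/1)·(o−2)/(a−1).
Substitute a = 24: MRS = (o − 2)/11.5. Setting this equal to 12/23 gives o − 2 = (12/23)·11.5 = 6, so o = 8.

o = 8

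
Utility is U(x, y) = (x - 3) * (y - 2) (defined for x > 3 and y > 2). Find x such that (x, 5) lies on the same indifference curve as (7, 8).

x = 11

U(7, 8) = 24.
Set U(x, 5) = 24 and solve.
With y = 5: (5 − 2) = 3, so (x − 3) = 24/3 = 8.
So x = 3 + 8 = 11.
Check: U(11, 5) = 24.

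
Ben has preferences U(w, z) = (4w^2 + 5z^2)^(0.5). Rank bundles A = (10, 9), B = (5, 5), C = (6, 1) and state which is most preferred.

Bundle A

Evaluate utility at each bundle:
U(A) = 28.373.
U(B) = 15.000.
U(C) = 12.207.
Highest utility is A, so A ≻ B ≻ C.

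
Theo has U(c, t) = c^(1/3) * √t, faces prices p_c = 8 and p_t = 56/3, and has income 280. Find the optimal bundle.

MU_c = 1/3·c^(-2/3)·√t and MU_t = 0.5·c^(1/3)·t^(-0.5).
MRS = MU_c/MU_t = (2/3)·t/c.
Tangency: set MRS = p_c/p_t = 8/(56/3) = 3/7.
So (2/3)·t/c = 3/7, i.e. t = (9/14)·c.
Substitute into the budget 8·c + (56/3)·t = 280: 20·c = 280, so c* = 14.
Then t* = (9/14)·14 = 9.

c* = 14, t* = 9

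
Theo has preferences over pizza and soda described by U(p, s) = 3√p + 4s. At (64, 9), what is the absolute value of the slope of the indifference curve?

MU_p = 3/(2√p), MU_s = 4.
MRS = 3/(2√p) ÷ 4.
At (64, 9): MRS = 3/64.
So at (64, 9) the consumer would give up 3/64 units of s for one more unit of p.

MRS = 3/64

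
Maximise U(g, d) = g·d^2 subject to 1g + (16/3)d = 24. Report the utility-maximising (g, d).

g* = 8, d* = 3

MU_g = d^2 and MU_d = 2·g·d.
MRS = MU_g/MU_d = (1/2)·d/g.
Tangency: set MRS = p_g/p_d = 1/(16/3) = 3/16.
So (1/2)·d/g = 3/16, i.e. d = 0.375·g.
Substitute into the budget 1·g + (16/3)·d = 24: 3·g = 24, so g* = 8.
Then d* = 0.375·8 = 3.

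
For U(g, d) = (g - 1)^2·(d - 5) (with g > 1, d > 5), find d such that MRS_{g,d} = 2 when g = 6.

MU_g = 2·(g−1)·(d−5), MU_d = (g−1)^2.
MRS = (2/1)·(d−5)/(g−1).
Substitute g = 6: MRS = (d − 5)/2.5. Setting this equal to 2 gives d − 5 = 2·2.5 = 5, so d = 10.

d = 10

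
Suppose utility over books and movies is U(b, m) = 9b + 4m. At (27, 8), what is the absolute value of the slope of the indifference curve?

MU_b = 9, MU_m = 4, so MRS = 9/4 = 2.25 at every bundle.
At (27, 8): MRS = 2.25.
That is, one extra unit of b is worth 2.25 units of m at the margin.

MRS = 2.25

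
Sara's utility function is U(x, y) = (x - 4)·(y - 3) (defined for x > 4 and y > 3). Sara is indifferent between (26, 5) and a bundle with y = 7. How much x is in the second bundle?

x = 15

U(26, 5) = 44.
Set U(x, 7) = 44 and solve.
With y = 7: (7 − 3) = 4, so (x − 4) = 44/4 = 11.
So x = 4 + 11 = 15.
Check: U(15, 7) = 44.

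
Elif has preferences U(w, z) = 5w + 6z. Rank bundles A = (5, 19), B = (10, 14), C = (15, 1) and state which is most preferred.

Bundle A

Evaluate utility at each bundle:
U(A) = 139.
U(B) = 134.
U(C) = 81.
Highest utility is A, so A ≻ B ≻ C.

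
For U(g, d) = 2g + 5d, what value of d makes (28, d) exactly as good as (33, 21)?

d = 23

U(33, 21) = 171.
Set U(28, d) = 171 and solve.
2·28 + 5d = 171 ⇒ 5d = 115 ⇒ d = 23.
Check: U(28, 23) = 171.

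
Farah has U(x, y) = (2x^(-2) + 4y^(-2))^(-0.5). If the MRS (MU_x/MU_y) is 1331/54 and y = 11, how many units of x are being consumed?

For CES with ρ = -2, MRS = (2/4)·(y/x)^3.
Setting (2/4)·(11/x)^3 = 1331/54 gives (11/x)^3 = 1331/27, so 11/x = 11/3 and x = 3.

x = 3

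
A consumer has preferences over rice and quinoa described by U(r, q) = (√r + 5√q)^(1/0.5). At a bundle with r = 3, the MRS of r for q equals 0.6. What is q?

q = 27

For CES with ρ = 0.5, MRS = (1/5)·√(q/r).
Setting (1/5)·√(q/3) = 0.6 gives √(q/3) = 3, so q/3 = 9 and q = 27.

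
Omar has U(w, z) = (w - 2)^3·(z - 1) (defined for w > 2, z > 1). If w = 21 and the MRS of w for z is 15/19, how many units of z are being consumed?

z = 6

MU_w = 3·(w−2)^2·(z−1), MU_z = (w−2)^3.
MRS = (3/1)·(z−1)/(w−2).
Substitute w = 21: MRS = (z − 1)/(19/3). Setting this equal to 15/19 gives z − 1 = (15/19)·(19/3) = 5, so z = 6.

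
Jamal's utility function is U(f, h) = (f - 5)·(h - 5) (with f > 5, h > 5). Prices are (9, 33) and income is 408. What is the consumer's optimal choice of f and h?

f* = 16, h* = 8

MU_f = (h−5), MU_h = (f−5).
MRS = (h−5)/(f−5).
Tangency: set MRS = p_f/p_h = 9/33 = 3/11.
So (h − 5)/(f − 5) = 3/11, i.e. (h − 5) = (3/11)·(f − 5).
Rewrite the budget in excess-of-subsistence terms: 9·(f − 5) + 33·(h − 5) = 408 − 9·5 − 33·5 = 198.
Substituting, 18·(f − 5) = 198, so f − 5 = 11 and f* = 16.
Then h − 5 = (3/11)·11 = 3, so h* = 8.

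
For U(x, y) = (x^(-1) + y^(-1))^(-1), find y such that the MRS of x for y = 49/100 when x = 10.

y = 7

For CES with ρ = -1, MRS = (y/x)^2.
Setting (y/10)^2 = 49/100 gives y/10 = 0.7 and y = 7.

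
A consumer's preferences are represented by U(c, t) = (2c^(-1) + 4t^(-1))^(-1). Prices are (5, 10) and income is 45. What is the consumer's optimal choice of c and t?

c* = 3, t* = 3

For CES with ρ = -1, MRS = (2/4)·(t/c)^2.
Tangency: set MRS = p_c/p_t = 5/10 = 0.5.
So (t/c)^2 = 1; taking the square root, t/c = 1, i.e. t = c.
Substitute into the budget 5·c + 10·t = 45: 15·c = 45, so c* = 3 and t* = 3.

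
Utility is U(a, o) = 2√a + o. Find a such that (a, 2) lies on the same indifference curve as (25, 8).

a = 64

U(25, 8) = 18.
Set U(a, 2) = 18 and solve.
With o = 2: 2√a = 18 − 2 = 16, so √a = 8 and a = 64.
Check: U(64, 2) = 18.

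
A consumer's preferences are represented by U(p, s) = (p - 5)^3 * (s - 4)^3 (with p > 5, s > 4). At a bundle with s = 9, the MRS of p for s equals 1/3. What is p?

MU_p = 3·(p−5)^2·(s−4)^3, MU_s = 3·(p−5)^3·(s−4)^2.
MRS = (s−4)/(p−5).
Substitute s = 9: MRS = 5/(p − 5). Setting this equal to 1/3 gives p − 5 = 5/(1/3) = 15, so p = 20.

p = 20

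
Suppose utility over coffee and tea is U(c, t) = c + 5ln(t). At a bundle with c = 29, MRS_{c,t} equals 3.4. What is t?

t = 17

MU_c = 1, MU_t = 5/t.
MRS = 1 ÷ (5/t).
MRS depends only on t: 0.2·t = 3.4 ⇒ t = 3.4/0.2 = 17.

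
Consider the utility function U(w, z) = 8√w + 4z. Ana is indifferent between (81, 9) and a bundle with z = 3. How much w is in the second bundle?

w = 144

U(81, 9) = 108.
Set U(w, 3) = 108 and solve.
With z = 3: 8√w = 108 − 4·3 = 96, so √w = 12 and w = 144.
Check: U(144, 3) = 108.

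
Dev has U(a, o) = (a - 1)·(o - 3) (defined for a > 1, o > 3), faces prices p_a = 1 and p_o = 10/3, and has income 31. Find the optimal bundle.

a* = 11, o* = 6

MU_a = (o−3), MU_o = (a−1).
MRS = (o−3)/(a−1).
Tangency: set MRS = p_a/p_o = 1/(10/3) = 0.3.
So (o − 3)/(a − 1) = 0.3, i.e. (o − 3) = 0.3·(a − 1).
Rewrite the budget in excess-of-subsistence terms: 1·(a − 1) + (10/3)·(o − 3) = 31 − 1·1 − (10/3)·3 = 20.
Substituting, 2·(a − 1) = 20, so a − 1 = 10 and a* = 11.
Then o − 3 = 0.3·10 = 3, so o* = 6.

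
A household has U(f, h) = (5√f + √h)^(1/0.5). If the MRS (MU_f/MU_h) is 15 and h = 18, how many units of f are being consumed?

f = 2

For CES with ρ = 0.5, MRS = (5/1)·√(h/f).
Setting (5/1)·√(18/f) = 15 gives √(18/f) = 3, so 18/f = 9 and f = 2.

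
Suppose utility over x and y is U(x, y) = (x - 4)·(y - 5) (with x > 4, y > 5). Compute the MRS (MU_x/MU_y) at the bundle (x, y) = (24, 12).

MU_x = (y−5), MU_y = (x−4).
MRS = (y−5)/(x−4).
At (24, 12): MRS = 0.35.
So at (24, 12) the consumer would give up 0.35 units of y for one more unit of x.

MRS = 0.35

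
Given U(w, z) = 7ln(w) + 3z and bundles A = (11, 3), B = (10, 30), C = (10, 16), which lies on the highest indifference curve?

Bundle B

Evaluate utility at each bundle:
U(A) = 25.785.
U(B) = 106.118.
U(C) = 64.118.
Highest utility is B, so B ≻ C ≻ A.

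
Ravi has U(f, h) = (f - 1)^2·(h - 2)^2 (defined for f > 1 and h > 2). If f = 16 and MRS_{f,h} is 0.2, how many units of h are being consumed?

h = 5

MU_f = 2·(f−1)·(h−2)^2, MU_h = 2·(f−1)^2·(h−2).
MRS = (h−2)/(f−1).
Substitute f = 16: MRS = (h − 2)/15. Setting this equal to 0.2 gives h − 2 = 0.2·15 = 3, so h = 5.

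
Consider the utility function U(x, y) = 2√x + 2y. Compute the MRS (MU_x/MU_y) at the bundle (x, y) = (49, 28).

MU_x = 2/(2√x), MU_y = 2.
MRS = 2/(2√x) ÷ 2.
At (49, 28): MRS = 1/14.
That is, one extra unit of x is worth 1/14 units of y at the margin.

MRS = 1/14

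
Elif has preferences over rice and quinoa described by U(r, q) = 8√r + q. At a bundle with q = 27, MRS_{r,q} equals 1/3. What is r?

MU_r = 8/(2√r), MU_q = 1.
MRS = 8/(2√r) ÷ 1.
MRS depends only on r: 4/√r = 1/3 ⇒ √r = 4/(1/3) = 12 ⇒ r = 144.

r = 144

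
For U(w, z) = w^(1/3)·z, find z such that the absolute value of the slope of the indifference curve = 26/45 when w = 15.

z = 26

MU_w = 1/3·w^(-2/3)·z and MU_z = w^(1/3).
MRS = MU_w/MU_z = (1/3)·z/w.
Substitute w = 15: MRS = z/45. Setting z/45 = 26/45 gives z = (26/45)·45 = 26.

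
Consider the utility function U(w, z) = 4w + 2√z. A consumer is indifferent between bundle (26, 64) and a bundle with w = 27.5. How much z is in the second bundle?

U(26, 64) = 120.
Set U(27.5, z) = 120 and solve.
With w = 27.5: 2√z = 120 − 4·27.5 = 10, so √z = 5 and z = 25.
Check: U(27.5, 25) = 120.

z = 25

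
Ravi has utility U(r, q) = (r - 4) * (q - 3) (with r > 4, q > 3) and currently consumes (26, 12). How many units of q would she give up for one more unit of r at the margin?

MU_r = (q−3), MU_q = (r−4).
MRS = (q−3)/(r−4).
At (26, 12): MRS = 9/22.
That is, one extra unit of r is worth 9/22 units of q at the margin.

MRS = 9/22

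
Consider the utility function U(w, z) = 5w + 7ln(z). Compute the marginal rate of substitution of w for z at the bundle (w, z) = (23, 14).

MRS = 10

MU_w = 5, MU_z = 7/z.
MRS = 5 ÷ (7/z).
At (23, 14): MRS = 10.
So at (23, 14) the consumer would give up 10 units of z for one more unit of w.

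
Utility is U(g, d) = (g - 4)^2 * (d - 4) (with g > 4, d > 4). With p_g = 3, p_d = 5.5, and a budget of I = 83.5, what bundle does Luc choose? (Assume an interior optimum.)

MU_g = 2·(g−4)·(d−4), MU_d = (g−4)^2.
MRS = (2/1)·(d−4)/(g−4).
Tangency: set MRS = p_g/p_d = 3/5.5 = 6/11.
So (2/1)·(d − 4)/(g − 4) = 6/11, i.e. (d − 4) = (3/11)·(g − 4).
Rewrite the budget in excess-of-subsistence terms: 3·(g − 4) + 5.5·(d − 4) = 83.5 − 3·4 − 5.5·4 = 49.5.
Substituting, 4.5·(g − 4) = 49.5, so g − 4 = 11 and g* = 15.
Then d − 4 = (3/11)·11 = 3, so d* = 7.

g* = 15, d* = 7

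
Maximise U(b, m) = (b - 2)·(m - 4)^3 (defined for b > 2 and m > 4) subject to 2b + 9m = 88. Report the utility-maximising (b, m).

b* = 8, m* = 8

MU_b = (m−4)^3, MU_m = 3·(b−2)·(m−4)^2.
MRS = (1/3)·(m−4)/(b−2).
Tangency: set MRS = p_b/p_m = 2/9.
So (1/3)·(m − 4)/(b − 2) = 2/9, i.e. (m − 4) = (2/3)·(b − 2).
Rewrite the budget in excess-of-subsistence terms: 2·(b − 2) + 9·(m − 4) = 88 − 2·2 − 9·4 = 48.
Substituting, 8·(b − 2) = 48, so b − 2 = 6 and b* = 8.
Then m − 4 = (2/3)·6 = 4, so m* = 8.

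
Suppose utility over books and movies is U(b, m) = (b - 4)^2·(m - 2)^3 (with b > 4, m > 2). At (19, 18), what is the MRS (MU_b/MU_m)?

MRS = 32/45

MU_b = 2·(b−4)·(m−2)^3, MU_m = 3·(b−4)^2·(m−2)^2.
MRS = (2/3)·(m−2)/(b−4).
At (19, 18): MRS = 32/45.
That is, one extra unit of b is worth 32/45 units of m at the margin.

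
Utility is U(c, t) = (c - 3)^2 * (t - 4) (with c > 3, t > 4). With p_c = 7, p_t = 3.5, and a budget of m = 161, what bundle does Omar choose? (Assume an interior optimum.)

c* = 15, t* = 16

MU_c = 2·(c−3)·(t−4), MU_t = (c−3)^2.
MRS = (2/1)·(t−4)/(c−3).
Tangency: set MRS = p_c/p_t = 7/3.5 = 2.
So (2/1)·(t − 4)/(c − 3) = 2, i.e. (t − 4) = (c − 3).
Rewrite the budget in excess-of-subsistence terms: 7·(c − 3) + 3.5·(t − 4) = 161 − 7·3 − 3.5·4 = 126.
Substituting, 10.5·(c − 3) = 126, so c − 3 = 12 and c* = 15.
Then t − 4 = 12, so t* = 16.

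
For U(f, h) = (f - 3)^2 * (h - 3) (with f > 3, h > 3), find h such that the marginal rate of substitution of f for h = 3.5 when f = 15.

h = 24

MU_f = 2·(f−3)·(h−3), MU_h = (f−3)^2.
MRS = (2/1)·(h−3)/(f−3).
Substitute f = 15: MRS = (h − 3)/6. Setting this equal to 3.5 gives h − 3 = 3.5·6 = 21, so h = 24.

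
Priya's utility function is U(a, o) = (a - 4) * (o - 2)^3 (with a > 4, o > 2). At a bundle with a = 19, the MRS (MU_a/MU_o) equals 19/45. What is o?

MU_a = (o−2)^3, MU_o = 3·(a−4)·(o−2)^2.
MRS = (1/3)·(o−2)/(a−4).
Substitute a = 19: MRS = (o − 2)/45. Setting this equal to 19/45 gives o − 2 = (19/45)·45 = 19, so o = 21.

o = 21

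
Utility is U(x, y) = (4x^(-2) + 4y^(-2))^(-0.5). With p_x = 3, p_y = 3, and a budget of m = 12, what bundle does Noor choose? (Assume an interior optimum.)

For CES with ρ = -2, MRS = (y/x)^3.
Tangency: set MRS = p_x/p_y = 3/3 = 1.
So (y/x)^3 = 1; taking the cube root, y/x = 1, i.e. y = x.
Substitute into the budget 3·x + 3·y = 12: 6·x = 12, so x* = 2 and y* = 2.

x* = 2, y* = 2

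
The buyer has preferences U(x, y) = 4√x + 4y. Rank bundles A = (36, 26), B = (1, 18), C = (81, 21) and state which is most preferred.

Evaluate utility at each bundle:
U(A) = 128.000.
U(B) = 76.000.
U(C) = 120.000.
Highest utility is A, so A ≻ C ≻ B.

Bundle A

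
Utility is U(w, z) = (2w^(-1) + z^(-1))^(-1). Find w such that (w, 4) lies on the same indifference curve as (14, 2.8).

U depends on (w, z) only through S = 2w^(-1) + z^(-1), so equal utility means equal S. At (14, 2.8): S = 0.5.
With z = 4: 4^(-1) = 0.25, so 2w^(-1) = 0.5 − 0.25 = 0.25, i.e. w^(-1) = 0.125.
Hence w = 1/0.125 = 8.
Check: U(8, 4) = 2.

w = 8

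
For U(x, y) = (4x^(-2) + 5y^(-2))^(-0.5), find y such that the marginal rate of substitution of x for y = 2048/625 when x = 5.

For CES with ρ = -2, MRS = (4/5)·(y/x)^3.
Setting (4/5)·(y/5)^3 = 2048/625 gives (y/5)^3 = 512/125, so y/5 = 1.6 and y = 8.

y = 8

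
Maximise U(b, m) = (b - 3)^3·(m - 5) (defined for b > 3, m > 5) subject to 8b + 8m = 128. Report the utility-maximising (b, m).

MU_b = 3·(b−3)^2·(m−5), MU_m = (b−3)^3.
MRS = (3/1)·(m−5)/(b−3).
Tangency: set MRS = p_b/p_m = 8/8 = 1.
So (3/1)·(m − 5)/(b − 3) = 1, i.e. (m − 5) = (1/3)·(b − 3).
Rewrite the budget in excess-of-subsistence terms: 8·(b − 3) + 8·(m − 5) = 128 − 8·3 − 8·5 = 64.
Substituting, (32/3)·(b − 3) = 64, so b − 3 = 6 and b* = 9.
Then m − 5 = (1/3)·6 = 2, so m* = 7.

b* = 9, m* = 7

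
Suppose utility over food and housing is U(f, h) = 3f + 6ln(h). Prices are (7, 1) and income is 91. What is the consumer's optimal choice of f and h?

f* = 11, h* = 14

MU_f = 3, MU_h = 6/h.
MRS = 3 ÷ (6/h).
Tangency: set MRS = p_f/p_h = 7/1 = 7.
MRS depends only on h: 0.5·h = 7 ⇒ h* = 7/0.5 = 14.
From the budget, 7·f = 91 − 1·14 = 77, so f* = 11.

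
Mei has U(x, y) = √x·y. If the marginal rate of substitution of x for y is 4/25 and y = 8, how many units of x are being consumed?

x = 25

MU_x = 0.5·x^(-0.5)·y and MU_y = √x.
MRS = MU_x/MU_y = (0.5)·y/x.
Substitute y = 8: MRS = 4/x. Setting 4/x = 4/25 gives x = 4/(4/25) = 25.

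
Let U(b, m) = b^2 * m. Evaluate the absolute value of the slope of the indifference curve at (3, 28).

MRS = 56/3

MU_b = 2·b·m and MU_m = b^2.
MRS = MU_b/MU_m = (2/1)·m/b.
At (3, 28): MRS = 56/3.
That is, one extra unit of b is worth 56/3 units of m at the margin.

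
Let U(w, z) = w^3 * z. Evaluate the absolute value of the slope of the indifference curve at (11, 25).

MU_w = 3·w^2·z and MU_z = w^3.
MRS = MU_w/MU_z = (3/1)·z/w.
At (11, 25): MRS = 75/11.
The indifference curve has slope −75/11 at this bundle.

MRS = 75/11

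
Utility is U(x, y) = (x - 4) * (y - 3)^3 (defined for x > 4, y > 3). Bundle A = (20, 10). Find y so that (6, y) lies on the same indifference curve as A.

y = 17

U(20, 10) = 5488.
Set U(6, y) = 5488 and solve.
With x = 6: (6 − 4) = 2, so (y − 3)^3 = 5488/2 = 2744.
Taking the cube root (with y > 3): y − 3 = 14, so y = 17.
Check: U(6, 17) = 5488.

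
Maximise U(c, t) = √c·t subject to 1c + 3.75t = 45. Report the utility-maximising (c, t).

c* = 15, t* = 8

MU_c = 0.5·c^(-0.5)·t and MU_t = √c.
MRS = MU_c/MU_t = (0.5)·t/c.
Tangency: set MRS = p_c/p_t = 1/3.75 = 4/15.
So (0.5)·t/c = 4/15, i.e. t = (8/15)·c.
Substitute into the budget 1·c + 3.75·t = 45: 3·c = 45, so c* = 15.
Then t* = (8/15)·15 = 8.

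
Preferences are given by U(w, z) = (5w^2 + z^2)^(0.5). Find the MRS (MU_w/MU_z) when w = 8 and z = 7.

For CES with ρ = 2, MRS = (5/1)·(z/w)^(-1).
At (8, 7): MRS = 40/7.
The indifference curve has slope −40/7 at this bundle.

MRS = 40/7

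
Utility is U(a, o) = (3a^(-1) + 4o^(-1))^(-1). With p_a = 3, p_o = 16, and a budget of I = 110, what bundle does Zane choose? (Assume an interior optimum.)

a* = 10, o* = 5

For CES with ρ = -1, MRS = (3/4)·(o/a)^2.
Tangency: set MRS = p_a/p_o = 3/16.
So (o/a)^2 = 0.25; taking the square root, o/a = 0.5, i.e. o = 0.5·a.
Substitute into the budget 3·a + 16·o = 110: 11·a = 110, so a* = 10 and o* = 0.5·10 = 5.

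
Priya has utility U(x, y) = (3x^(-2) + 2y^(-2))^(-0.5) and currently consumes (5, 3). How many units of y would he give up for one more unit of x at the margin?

For CES with ρ = -2, MRS = (3/2)·(y/x)^3.
At (5, 3): MRS = 81/250.
The indifference curve has slope −81/250 at this bundle.

MRS = 81/250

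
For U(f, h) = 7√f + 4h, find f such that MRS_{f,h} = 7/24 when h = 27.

MU_f = 7/(2√f), MU_h = 4.
MRS = 7/(2√f) ÷ 4.
MRS depends only on f: 0.875/√f = 7/24 ⇒ √f = 0.875/(7/24) = 3 ⇒ f = 9.

f = 9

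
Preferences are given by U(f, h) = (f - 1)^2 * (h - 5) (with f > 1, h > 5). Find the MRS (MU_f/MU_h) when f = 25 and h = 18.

MRS = 13/12

MU_f = 2·(f−1)·(h−5), MU_h = (f−1)^2.
MRS = (2/1)·(h−5)/(f−1).
At (25, 18): MRS = 13/12.
The indifference curve has slope −13/12 at this bundle.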